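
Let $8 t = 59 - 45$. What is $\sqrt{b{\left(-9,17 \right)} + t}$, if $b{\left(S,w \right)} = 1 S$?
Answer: $\frac{i \sqrt{29}}{2} \approx 2.6926 i$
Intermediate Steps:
$b{\left(S,w \right)} = S$
$t = \frac{7}{4}$ ($t = \frac{59 - 45}{8} = \frac{1}{8} \cdot 14 = \frac{7}{4} \approx 1.75$)
$\sqrt{b{\left(-9,17 \right)} + t} = \sqrt{-9 + \frac{7}{4}} = \sqrt{- \frac{29}{4}} = \frac{i \sqrt{29}}{2}$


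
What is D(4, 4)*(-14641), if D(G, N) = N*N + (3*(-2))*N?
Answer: 117128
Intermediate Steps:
D(G, N) = N**2 - 6*N
D(4, 4)*(-14641) = (4*(-6 + 4))*(-14641) = (4*(-2))*(-14641) = -8*(-14641) = 117128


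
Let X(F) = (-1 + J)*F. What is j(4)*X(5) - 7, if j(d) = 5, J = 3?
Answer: 43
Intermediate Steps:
X(F) = 2*F (X(F) = (-1 + 3)*F = 2*F)
j(4)*X(5) - 7 = 5*(2*5) - 7 = 5*10 - 7 = 50 - 7 = 43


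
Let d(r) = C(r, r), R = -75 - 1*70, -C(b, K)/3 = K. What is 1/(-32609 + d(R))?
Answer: -1/32174 ≈ -3.1081e-5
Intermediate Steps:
C(b, K) = -3*K
R = -145 (R = -75 - 70 = -145)
d(r) = -3*r
1/(-32609 + d(R)) = 1/(-32609 - 3*(-145)) = 1/(-32609 + 435) = 1/(-32174) = -1/32174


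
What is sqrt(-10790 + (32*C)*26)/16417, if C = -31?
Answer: I*sqrt(36582)/16417 ≈ 0.01165*I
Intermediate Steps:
sqrt(-10790 + (32*C)*26)/16417 = sqrt(-10790 + (32*(-31))*26)/16417 = sqrt(-10790 - 992*26)*(1/16417) = sqrt(-10790 - 25792)*(1/16417) = sqrt(-36582)*(1/16417) = (I*sqrt(36582))*(1/16417) = I*sqrt(36582)/16417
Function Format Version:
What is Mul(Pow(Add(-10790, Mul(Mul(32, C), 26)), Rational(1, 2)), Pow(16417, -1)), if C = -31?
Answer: Mul(Rational(1, 16417), I, Pow(36582, Rational(1, 2))) ≈ Mul(0.011650, I)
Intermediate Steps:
Mul(Pow(Add(-10790, Mul(Mul(32, C), 26)), Rational(1, 2)), Pow(16417, -1)) = Mul(Pow(Add(-10790, Mul(Mul(32, -31), 26)), Rational(1, 2)), Pow(16417, -1)) = Mul(Pow(Add(-10790, Mul(-992, 26)), Rational(1, 2)), Rational(1, 16417)) = Mul(Pow(Add(-10790, -25792), Rational(1, 2)), Rational(1, 16417)) = Mul(Pow(-36582, Rational(1, 2)), Rational(1, 16417)) = Mul(Mul(I, Pow(36582, Rational(1, 2))), Rational(1, 16417)) = Mul(Rational(1, 16417), I, Pow(36582, Rational(1, 2)))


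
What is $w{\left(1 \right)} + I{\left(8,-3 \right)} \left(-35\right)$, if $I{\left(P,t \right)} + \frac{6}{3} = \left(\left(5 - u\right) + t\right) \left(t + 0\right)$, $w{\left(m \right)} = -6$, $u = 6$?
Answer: $-356$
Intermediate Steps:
$I{\left(P,t \right)} = -2 + t \left(-1 + t\right)$ ($I{\left(P,t \right)} = -2 + \left(\left(5 - 6\right) + t\right) \left(t + 0\right) = -2 + \left(\left(5 - 6\right) + t\right) t = -2 + \left(-1 + t\right) t = -2 + t \left(-1 + t\right)$)
$w{\left(1 \right)} + I{\left(8,-3 \right)} \left(-35\right) = -6 + \left(-2 + \left(-3\right)^{2} - -3\right) \left(-35\right) = -6 + \left(-2 + 9 + 3\right) \left(-35\right) = -6 + 10 \left(-35\right) = -6 - 350 = -356$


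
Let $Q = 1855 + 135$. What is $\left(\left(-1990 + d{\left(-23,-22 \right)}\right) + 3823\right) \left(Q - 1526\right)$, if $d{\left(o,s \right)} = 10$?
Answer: $855152$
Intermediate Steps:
$Q = 1990$
$\left(\left(-1990 + d{\left(-23,-22 \right)}\right) + 3823\right) \left(Q - 1526\right) = \left(\left(-1990 + 10\right) + 3823\right) \left(1990 - 1526\right) = \left(-1980 + 3823\right) 464 = 1843 \cdot 464 = 855152$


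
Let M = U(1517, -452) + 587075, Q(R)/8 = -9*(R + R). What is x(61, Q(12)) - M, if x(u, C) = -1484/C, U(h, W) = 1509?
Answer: -254267917/432 ≈ -5.8858e+5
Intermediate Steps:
Q(R) = -144*R (Q(R) = 8*(-9*(R + R)) = 8*(-18*R) = -144*R)
M = 588584 (M = 1509 + 587075 = 588584)
x(61, Q(12)) - M = -1484/((-144*12)) - 1*588584 = -1484/(-1728) - 588584 = -1484*(-1/1728) - 588584 = 371/432 - 588584 = -254267917/432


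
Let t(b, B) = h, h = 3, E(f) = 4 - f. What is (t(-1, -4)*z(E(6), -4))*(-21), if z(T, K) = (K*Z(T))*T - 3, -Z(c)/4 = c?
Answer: -3843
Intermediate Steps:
Z(c) = -4*c
t(b, B) = 3
z(T, K) = -3 - 4*K*T² (z(T, K) = (K*(-4*T))*T - 3 = (-4*K*T)*T - 3 = -4*K*T² - 3 = -3 - 4*K*T²)
(t(-1, -4)*z(E(6), -4))*(-21) = (3*(-3 - 4*(-4)*(4 - 1*6)²))*(-21) = (3*(-3 - 4*(-4)*(4 - 6)²))*(-21) = (3*(-3 - 4*(-4)*(-2)²))*(-21) = (3*(-3 - 4*(-4)*4))*(-21) = (3*(-3 + 64))*(-21) = (3*61)*(-21) = 183*(-21) = -3843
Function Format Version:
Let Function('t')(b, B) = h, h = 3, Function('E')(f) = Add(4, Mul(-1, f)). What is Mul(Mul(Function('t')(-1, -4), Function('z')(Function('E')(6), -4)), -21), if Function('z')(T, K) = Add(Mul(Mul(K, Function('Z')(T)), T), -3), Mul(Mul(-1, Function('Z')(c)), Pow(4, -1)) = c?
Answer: -3843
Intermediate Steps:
Function('Z')(c) = Mul(-4, c)
Function('t')(b, B) = 3
Function('z')(T, K) = Add(-3, Mul(-4, K, Pow(T, 2))) (Function('z')(T, K) = Add(Mul(Mul(K, Mul(-4, T)), T), -3) = Add(Mul(Mul(-4, K, T), T), -3) = Add(Mul(-4, K, Pow(T, 2)), -3) = Add(-3, Mul(-4, K, Pow(T, 2))))
Mul(Mul(Function('t')(-1, -4), Function('z')(Function('E')(6), -4)), -21) = Mul(Mul(3, Add(-3, Mul(-4, -4, Pow(Add(4, Mul(-1, 6)), 2)))), -21) = Mul(Mul(3, Add(-3, Mul(-4, -4, Pow(Add(4, -6), 2)))), -21) = Mul(Mul(3, Add(-3, Mul(-4, -4, Pow(-2, 2)))), -21) = Mul(Mul(3, Add(-3, Mul(-4, -4, 4))), -21) = Mul(Mul(3, Add(-3, 64)), -21) = Mul(Mul(3, 61), -21) = Mul(183, -21) = -3843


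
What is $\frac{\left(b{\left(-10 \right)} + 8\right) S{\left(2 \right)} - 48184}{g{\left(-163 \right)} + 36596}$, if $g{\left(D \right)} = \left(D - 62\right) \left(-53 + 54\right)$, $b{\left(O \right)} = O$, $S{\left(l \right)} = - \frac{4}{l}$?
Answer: $- \frac{48180}{36371} \approx -1.3247$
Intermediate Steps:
$g{\left(D \right)} = -62 + D$ ($g{\left(D \right)} = \left(-62 + D\right) 1 = -62 + D$)
$\frac{\left(b{\left(-10 \right)} + 8\right) S{\left(2 \right)} - 48184}{g{\left(-163 \right)} + 36596} = \frac{\left(-10 + 8\right) \left(- \frac{4}{2}\right) - 48184}{\left(-62 - 163\right) + 36596} = \frac{- 2 \left(\left(-4\right) \frac{1}{2}\right) - 48184}{-225 + 36596} = \frac{\left(-2\right) \left(-2\right) - 48184}{36371} = \left(4 - 48184\right) \frac{1}{36371} = \left(-48180\right) \frac{1}{36371} = - \frac{48180}{36371}$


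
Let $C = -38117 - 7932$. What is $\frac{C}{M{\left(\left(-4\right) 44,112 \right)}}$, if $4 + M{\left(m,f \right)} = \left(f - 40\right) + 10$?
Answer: $- \frac{46049}{78} \approx -590.37$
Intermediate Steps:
$M{\left(m,f \right)} = -34 + f$ ($M{\left(m,f \right)} = -4 + \left(\left(f - 40\right) + 10\right) = -4 + \left(\left(-40 + f\right) + 10\right) = -4 + \left(-30 + f\right) = -34 + f$)
$C = -46049$ ($C = -38117 - 7932 = -46049$)
$\frac{C}{M{\left(\left(-4\right) 44,112 \right)}} = - \frac{46049}{-34 + 112} = - \frac{46049}{78}$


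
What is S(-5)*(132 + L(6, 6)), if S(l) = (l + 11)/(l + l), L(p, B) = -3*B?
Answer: -342/5 ≈ -68.400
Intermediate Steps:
S(l) = (11 + l)/(2*l) (S(l) = (11 + l)/((2*l)) = (11 + l)*(1/(2*l)) = (11 + l)/(2*l))
S(-5)*(132 + L(6, 6)) = ((½)*(11 - 5)/(-5))*(132 - 3*6) = ((½)*(-⅕)*6)*(132 - 18) = -⅗*114 = -342/5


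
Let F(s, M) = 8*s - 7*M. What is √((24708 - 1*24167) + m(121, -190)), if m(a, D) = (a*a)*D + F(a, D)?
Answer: I*√2778951 ≈ 1667.0*I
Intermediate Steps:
F(s, M) = -7*M + 8*s
m(a, D) = -7*D + 8*a + D*a² (m(a, D) = (a*a)*D + (-7*D + 8*a) = a²*D + (-7*D + 8*a) = D*a² + (-7*D + 8*a) = -7*D + 8*a + D*a²)
√((24708 - 1*24167) + m(121, -190)) = √((24708 - 1*24167) + (-7*(-190) + 8*121 - 190*121²)) = √((24708 - 24167) + (1330 + 968 - 190*14641)) = √(541 + (1330 + 968 - 2781790)) = √(541 - 2779492) = √(-2778951) = I*√2778951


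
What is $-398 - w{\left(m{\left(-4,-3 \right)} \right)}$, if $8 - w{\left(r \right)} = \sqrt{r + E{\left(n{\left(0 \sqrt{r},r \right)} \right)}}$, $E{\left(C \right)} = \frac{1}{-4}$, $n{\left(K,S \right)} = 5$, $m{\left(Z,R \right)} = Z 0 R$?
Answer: $-406 + \frac{i}{2} \approx -406.0 + 0.5 i$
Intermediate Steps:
$m{\left(Z,R \right)} = 0$ ($m{\left(Z,R \right)} = 0 R = 0$)
$E{\left(C \right)} = - \frac{1}{4}$
$w{\left(r \right)} = 8 - \sqrt{- \frac{1}{4} + r}$ ($w{\left(r \right)} = 8 - \sqrt{r - \frac{1}{4}} = 8 - \sqrt{- \frac{1}{4} + r}$)
$-398 - w{\left(m{\left(-4,-3 \right)} \right)} = -398 - \left(8 - \frac{\sqrt{-1 + 4 \cdot 0}}{2}\right) = -398 - \left(8 - \frac{\sqrt{-1 + 0}}{2}\right) = -398 - \left(8 - \frac{\sqrt{-1}}{2}\right) = -398 - \left(8 - \frac{i}{2}\right) = -406 + \frac{i}{2}$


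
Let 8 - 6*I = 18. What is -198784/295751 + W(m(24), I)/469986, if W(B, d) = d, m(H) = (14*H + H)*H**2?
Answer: -280278569827/416996488458 ≈ -0.67214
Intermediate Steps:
I = -5/3 (I = 4/3 - 1/6*18 = 4/3 - 3 = -5/3 ≈ -1.6667)
m(H) = 15*H**3 (m(H) = (15*H)*H**2 = 15*H**3)
-198784/295751 + W(m(24), I)/469986 = -198784/295751 - 5/3/469986 = -198784*1/295751 - 5/3*1/469986 = -198784/295751 - 5/1409958 = -280278569827/416996488458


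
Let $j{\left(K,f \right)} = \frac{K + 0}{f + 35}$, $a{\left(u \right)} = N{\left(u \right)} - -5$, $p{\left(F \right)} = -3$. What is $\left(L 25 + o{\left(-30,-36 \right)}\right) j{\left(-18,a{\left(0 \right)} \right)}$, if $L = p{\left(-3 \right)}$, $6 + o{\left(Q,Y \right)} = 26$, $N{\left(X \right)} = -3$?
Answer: $\frac{990}{37} \approx 26.757$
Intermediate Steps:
$o{\left(Q,Y \right)} = 20$ ($o{\left(Q,Y \right)} = -6 + 26 = 20$)
$L = -3$
$a{\left(u \right)} = 2$ ($a{\left(u \right)} = -3 - -5 = -3 + 5 = 2$)
$j{\left(K,f \right)} = \frac{K}{35 + f}$
$\left(L 25 + o{\left(-30,-36 \right)}\right) j{\left(-18,a{\left(0 \right)} \right)} = \left(\left(-3\right) 25 + 20\right) \left(- \frac{18}{35 + 2}\right) = \left(-75 + 20\right) \left(- \frac{18}{37}\right) = - 55 \left(\left(-18\right) \frac{1}{37}\right) = \left(-55\right) \left(- \frac{18}{37}\right) = \frac{990}{37}$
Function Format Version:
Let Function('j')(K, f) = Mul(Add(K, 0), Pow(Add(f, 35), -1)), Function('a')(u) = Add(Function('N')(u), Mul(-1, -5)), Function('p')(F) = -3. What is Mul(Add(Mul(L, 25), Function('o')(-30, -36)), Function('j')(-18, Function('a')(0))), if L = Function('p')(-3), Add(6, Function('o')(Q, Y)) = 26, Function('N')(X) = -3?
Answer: Rational(990, 37) ≈ 26.757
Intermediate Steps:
Function('o')(Q, Y) = 20 (Function('o')(Q, Y) = Add(-6, 26) = 20)
L = -3
Function('a')(u) = 2 (Function('a')(u) = Add(-3, Mul(-1, -5)) = Add(-3, 5) = 2)
Function('j')(K, f) = Mul(K, Pow(Add(35, f), -1))
Mul(Add(Mul(L, 25), Function('o')(-30, -36)), Function('j')(-18, Function('a')(0))) = Mul(Add(Mul(-3, 25), 20), Mul(-18, Pow(Add(35, 2), -1))) = Mul(Add(-75, 20), Mul(-18, Pow(37, -1))) = Mul(-55, Mul(-18, Rational(1, 37))) = Mul(-55, Rational(-18, 37)) = Rational(990, 37)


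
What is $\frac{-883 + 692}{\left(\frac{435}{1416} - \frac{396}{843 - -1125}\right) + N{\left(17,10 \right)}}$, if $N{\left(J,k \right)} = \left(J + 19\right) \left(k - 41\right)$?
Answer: $\frac{3696232}{21594781} \approx 0.17116$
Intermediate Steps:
$N{\left(J,k \right)} = \left(-41 + k\right) \left(19 + J\right)$ ($N{\left(J,k \right)} = \left(19 + J\right) \left(-41 + k\right) = \left(-41 + k\right) \left(19 + J\right)$)
$\frac{-883 + 692}{\left(\frac{435}{1416} - \frac{396}{843 - -1125}\right) + N{\left(17,10 \right)}} = \frac{-883 + 692}{\left(\frac{435}{1416} - \frac{396}{843 - -1125}\right) + \left(-779 - 697 + 19 \cdot 10 + 17 \cdot 10\right)} = - \frac{191}{\left(435 \cdot \frac{1}{1416} - \frac{396}{843 + 1125}\right) + \left(-779 - 697 + 190 + 170\right)} = - \frac{191}{\left(\frac{145}{472} - \frac{396}{1968}\right) - 1116} = - \frac{191}{\left(\frac{145}{472} - \frac{33}{164}\right) - 1116} = - \frac{191}{\frac{2051}{19352} - 1116} = - \frac{191}{- \frac{21594781}{19352}} = \left(-191\right) \left(- \frac{19352}{21594781}\right) = \frac{3696232}{21594781}$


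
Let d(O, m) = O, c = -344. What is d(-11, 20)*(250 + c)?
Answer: 1034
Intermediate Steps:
d(-11, 20)*(250 + c) = -11*(250 - 344) = -11*(-94) = 1034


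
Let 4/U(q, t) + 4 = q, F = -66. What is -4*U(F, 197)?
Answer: 8/35 ≈ 0.22857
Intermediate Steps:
U(q, t) = 4/(-4 + q)
-4*U(F, 197) = -16/(-4 - 66) = -16/(-70) = -16*(-1)/70 = -4*(-2/35) = 8/35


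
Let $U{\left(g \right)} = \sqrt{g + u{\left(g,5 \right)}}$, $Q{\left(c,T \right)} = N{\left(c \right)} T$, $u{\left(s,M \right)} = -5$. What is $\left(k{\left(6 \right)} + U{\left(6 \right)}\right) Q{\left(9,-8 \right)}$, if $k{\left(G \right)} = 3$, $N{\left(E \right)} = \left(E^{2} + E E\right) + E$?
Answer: $-5472$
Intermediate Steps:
$N{\left(E \right)} = E + 2 E^{2}$ ($N{\left(E \right)} = \left(E^{2} + E^{2}\right) + E = 2 E^{2} + E = E + 2 E^{2}$)
$Q{\left(c,T \right)} = T c \left(1 + 2 c\right)$ ($Q{\left(c,T \right)} = c \left(1 + 2 c\right) T = T c \left(1 + 2 c\right)$)
$U{\left(g \right)} = \sqrt{-5 + g}$ ($U{\left(g \right)} = \sqrt{g - 5} = \sqrt{-5 + g}$)
$\left(k{\left(6 \right)} + U{\left(6 \right)}\right) Q{\left(9,-8 \right)} = \left(3 + \sqrt{-5 + 6}\right) \left(\left(-8\right) 9 \left(1 + 2 \cdot 9\right)\right) = \left(3 + \sqrt{1}\right) \left(\left(-8\right) 9 \left(1 + 18\right)\right) = \left(3 + 1\right) \left(\left(-8\right) 9 \cdot 19\right) = 4 \left(-1368\right) = -5472$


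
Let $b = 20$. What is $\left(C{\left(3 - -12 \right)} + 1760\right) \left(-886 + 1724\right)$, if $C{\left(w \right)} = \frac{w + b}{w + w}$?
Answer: $\frac{4427573}{3} \approx 1.4759 \cdot 10^{6}$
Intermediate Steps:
$C{\left(w \right)} = \frac{20 + w}{2 w}$ ($C{\left(w \right)} = \frac{w + 20}{w + w} = \frac{20 + w}{2 w}$)
$\left(C{\left(3 - -12 \right)} + 1760\right) \left(-886 + 1724\right) = \left(\frac{20 + \left(3 - -12\right)}{2 \left(3 - -12\right)} + 1760\right) \left(-886 + 1724\right) = \left(\frac{20 + \left(3 + 12\right)}{2 \left(3 + 12\right)} + 1760\right) 838 = \left(\frac{20 + 15}{2 \cdot 15} + 1760\right) 838 = \left(\frac{1}{2} \cdot \frac{1}{15} \cdot 35 + 1760\right) 838 = \left(\frac{7}{6} + 1760\right) 838 = \frac{10567}{6} \cdot 838 = \frac{4427573}{3}$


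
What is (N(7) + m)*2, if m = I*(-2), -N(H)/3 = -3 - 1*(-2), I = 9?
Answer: -30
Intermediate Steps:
N(H) = 3 (N(H) = -3*(-3 - 1*(-2)) = -3*(-3 + 2) = -3*(-1) = 3)
m = -18 (m = 9*(-2) = -18)
(N(7) + m)*2 = (3 - 18)*2 = -15*2 = -30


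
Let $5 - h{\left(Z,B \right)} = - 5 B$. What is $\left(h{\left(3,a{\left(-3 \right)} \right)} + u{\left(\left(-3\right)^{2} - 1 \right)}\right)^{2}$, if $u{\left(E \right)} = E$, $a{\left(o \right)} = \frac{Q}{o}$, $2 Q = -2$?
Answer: $\frac{1936}{9} \approx 215.11$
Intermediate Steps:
$Q = -1$ ($Q = \frac{1}{2} \left(-2\right) = -1$)
$a{\left(o \right)} = - \frac{1}{o}$
$h{\left(Z,B \right)} = 5 + 5 B$ ($h{\left(Z,B \right)} = 5 - - 5 B = 5 + 5 B$)
$\left(h{\left(3,a{\left(-3 \right)} \right)} + u{\left(\left(-3\right)^{2} - 1 \right)}\right)^{2} = \left(\left(5 + 5 \left(- \frac{1}{-3}\right)\right) + \left(\left(-3\right)^{2} - 1\right)\right)^{2} = \left(\left(5 + 5 \left(\left(-1\right) \left(- \frac{1}{3}\right)\right)\right) + \left(9 + \left(-4 + 3\right)\right)\right)^{2} = \left(\left(5 + 5 \cdot \frac{1}{3}\right) + \left(9 - 1\right)\right)^{2} = \left(\left(5 + \frac{5}{3}\right) + 8\right)^{2} = \left(\frac{20}{3} + 8\right)^{2} = \left(\frac{44}{3}\right)^{2} = \frac{1936}{9}$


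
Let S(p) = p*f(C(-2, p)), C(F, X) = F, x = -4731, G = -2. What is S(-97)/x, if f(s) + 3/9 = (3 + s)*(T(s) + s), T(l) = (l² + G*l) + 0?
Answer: 1649/14193 ≈ 0.11618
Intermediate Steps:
T(l) = l² - 2*l (T(l) = (l² - 2*l) + 0 = l² - 2*l)
f(s) = -⅓ + (3 + s)*(s + s*(-2 + s)) (f(s) = -⅓ + (3 + s)*(s*(-2 + s) + s) = -⅓ + (3 + s)*(s + s*(-2 + s)))
S(p) = 17*p/3 (S(p) = p*(-⅓ + (-2)³ - 3*(-2) + 2*(-2)²) = p*(-⅓ - 8 + 6 + 2*4) = p*(-⅓ - 8 + 6 + 8) = p*(17/3) = 17*p/3)
S(-97)/x = ((17/3)*(-97))/(-4731) = -1649/3*(-1/4731) = 1649/14193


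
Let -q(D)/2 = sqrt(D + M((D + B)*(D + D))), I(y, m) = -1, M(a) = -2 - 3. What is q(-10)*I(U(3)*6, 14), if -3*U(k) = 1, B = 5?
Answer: 2*I*sqrt(15) ≈ 7.746*I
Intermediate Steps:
U(k) = -1/3 (U(k) = -1/3*1 = -1/3)
M(a) = -5
q(D) = -2*sqrt(-5 + D) (q(D) = -2*sqrt(D - 5) = -2*sqrt(-5 + D))
q(-10)*I(U(3)*6, 14) = -2*sqrt(-5 - 10)*(-1) = -2*I*sqrt(15)*(-1) = 2*I*sqrt(15)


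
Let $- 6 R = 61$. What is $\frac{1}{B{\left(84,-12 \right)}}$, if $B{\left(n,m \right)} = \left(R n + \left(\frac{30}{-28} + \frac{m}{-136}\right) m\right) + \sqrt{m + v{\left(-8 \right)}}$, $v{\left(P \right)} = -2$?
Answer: $- \frac{5963209}{5022323769} - \frac{14161 i \sqrt{14}}{10044647538} \approx -0.0011873 - 5.275 \cdot 10^{-6} i$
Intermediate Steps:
$R = - \frac{61}{6}$ ($R = \left(- \frac{1}{6}\right) 61 = - \frac{61}{6} \approx -10.167$)
$B{\left(n,m \right)} = \sqrt{-2 + m} - \frac{61 n}{6} + m \left(- \frac{15}{14} - \frac{m}{136}\right)$ ($B{\left(n,m \right)} = \left(- \frac{61 n}{6} + \left(\frac{30}{-28} + \frac{m}{-136}\right) m\right) + \sqrt{m - 2} = \left(- \frac{61 n}{6} + \left(30 \left(- \frac{1}{28}\right) + m \left(- \frac{1}{136}\right)\right) m\right) + \sqrt{-2 + m} = \left(- \frac{61 n}{6} + \left(- \frac{15}{14} - \frac{m}{136}\right) m\right) + \sqrt{-2 + m} = \left(- \frac{61 n}{6} + m \left(- \frac{15}{14} - \frac{m}{136}\right)\right) + \sqrt{-2 + m} = \sqrt{-2 + m} - \frac{61 n}{6} + m \left(- \frac{15}{14} - \frac{m}{136}\right)$)
$\frac{1}{B{\left(84,-12 \right)}} = \frac{1}{\sqrt{-2 - 12} - 854 - - \frac{90}{7} - \frac{\left(-12\right)^{2}}{136}} = \frac{1}{\sqrt{-14} - 854 + \frac{90}{7} - \frac{18}{17}} = \frac{1}{i \sqrt{14} - 854 + \frac{90}{7} - \frac{18}{17}} = \frac{1}{- \frac{100222}{119} + i \sqrt{14}}$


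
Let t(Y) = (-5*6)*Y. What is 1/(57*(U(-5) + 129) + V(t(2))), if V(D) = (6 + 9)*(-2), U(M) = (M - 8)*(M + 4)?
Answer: 1/8064 ≈ 0.00012401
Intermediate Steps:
U(M) = (-8 + M)*(4 + M)
t(Y) = -30*Y
V(D) = -30 (V(D) = 15*(-2) = -30)
1/(57*(U(-5) + 129) + V(t(2))) = 1/(57*((-32 + (-5)² - 4*(-5)) + 129) - 30) = 1/(57*((-32 + 25 + 20) + 129) - 30) = 1/(57*(13 + 129) - 30) = 1/(57*142 - 30) = 1/(8094 - 30) = 1/8064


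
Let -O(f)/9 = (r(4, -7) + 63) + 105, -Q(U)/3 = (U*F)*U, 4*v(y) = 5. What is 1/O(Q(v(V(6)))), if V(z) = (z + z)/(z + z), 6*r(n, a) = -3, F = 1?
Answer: -2/3015 ≈ -0.00066335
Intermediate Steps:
r(n, a) = -1/2 (r(n, a) = (1/6)*(-3) = -1/2)
V(z) = 1 (V(z) = (2*z)/((2*z)) = (2*z)*(1/(2*z)) = 1)
v(y) = 5/4 (v(y) = (1/4)*5 = 5/4)
Q(U) = -3*U**2 (Q(U) = -3*U*1*U = -3*U*U = -3*U**2)
O(f) = -3015/2 (O(f) = -9*((-1/2 + 63) + 105) = -9*(125/2 + 105) = -9*335/2 = -3015/2)
1/O(Q(v(V(6)))) = 1/(-3015/2) = -2/3015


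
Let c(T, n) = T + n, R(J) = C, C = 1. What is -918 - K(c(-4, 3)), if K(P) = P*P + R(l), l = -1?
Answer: -920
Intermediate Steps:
R(J) = 1
K(P) = 1 + P² (K(P) = P*P + 1 = P² + 1 = 1 + P²)
-918 - K(c(-4, 3)) = -918 - (1 + (-4 + 3)²) = -918 - (1 + (-1)²) = -918 - (1 + 1) = -918 - 1*2 = -918 - 2 = -920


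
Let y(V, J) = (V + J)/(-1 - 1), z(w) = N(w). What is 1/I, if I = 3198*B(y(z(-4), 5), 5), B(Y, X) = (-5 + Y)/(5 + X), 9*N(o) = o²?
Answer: -30/80483 ≈ -0.00037275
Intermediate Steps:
N(o) = o²/9
z(w) = w²/9
y(V, J) = -J/2 - V/2 (y(V, J) = (J + V)/(-2) = (J + V)*(-½) = -J/2 - V/2)
B(Y, X) = (-5 + Y)/(5 + X)
I = -80483/30 (I = 3198*((-5 + (-½*5 - (-4)²/18))/(5 + 5)) = 3198*((-5 + (-5/2 - 16/18))/10) = 3198*((-5 + (-5/2 - ½*16/9))/10) = 3198*((-5 + (-5/2 - 8/9))/10) = 3198*((-5 - 61/18)/10) = 3198*((⅒)*(-151/18)) = 3198*(-151/180) = -80483/30 ≈ -2682.8)
1/I = 1/(-80483/30) = -30/80483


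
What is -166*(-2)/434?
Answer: 166/217 ≈ 0.76498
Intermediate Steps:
-166*(-2)/434 = 332*(1/434) = 166/217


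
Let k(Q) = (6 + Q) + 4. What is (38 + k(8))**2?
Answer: 3136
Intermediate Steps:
k(Q) = 10 + Q
(38 + k(8))**2 = (38 + (10 + 8))**2 = (38 + 18)**2 = 56**2 = 3136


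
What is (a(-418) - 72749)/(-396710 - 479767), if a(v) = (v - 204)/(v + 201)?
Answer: 15785911/190195509 ≈ 0.082998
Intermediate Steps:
a(v) = (-204 + v)/(201 + v)
(a(-418) - 72749)/(-396710 - 479767) = ((-204 - 418)/(201 - 418) - 72749)/(-396710 - 479767) = (-622/(-217) - 72749)/(-876477) = (-1/217*(-622) - 72749)*(-1/876477) = (622/217 - 72749)*(-1/876477) = -15785911/217*(-1/876477) = 15785911/190195509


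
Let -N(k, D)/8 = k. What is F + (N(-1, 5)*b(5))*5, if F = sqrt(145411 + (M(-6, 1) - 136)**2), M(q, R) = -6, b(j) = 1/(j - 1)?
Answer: 10 + 5*sqrt(6623) ≈ 416.91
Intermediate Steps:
b(j) = 1/(-1 + j)
N(k, D) = -8*k
F = 5*sqrt(6623) (F = sqrt(145411 + (-6 - 136)**2) = sqrt(145411 + (-142)**2) = sqrt(145411 + 20164) = sqrt(165575) = 5*sqrt(6623) ≈ 406.91)
F + (N(-1, 5)*b(5))*5 = 5*sqrt(6623) + ((-8*(-1))/(-1 + 5))*5 = 5*sqrt(6623) + (8/4)*5 = 5*sqrt(6623) + (8*(1/4))*5 = 5*sqrt(6623) + 2*5 = 5*sqrt(6623) + 10 = 10 + 5*sqrt(6623)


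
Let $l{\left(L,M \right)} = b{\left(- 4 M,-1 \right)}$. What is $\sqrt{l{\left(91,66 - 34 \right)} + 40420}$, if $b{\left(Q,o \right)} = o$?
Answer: $9 \sqrt{499} \approx 201.04$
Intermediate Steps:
$l{\left(L,M \right)} = -1$
$\sqrt{l{\left(91,66 - 34 \right)} + 40420} = \sqrt{-1 + 40420} = \sqrt{40419} = 9 \sqrt{499}$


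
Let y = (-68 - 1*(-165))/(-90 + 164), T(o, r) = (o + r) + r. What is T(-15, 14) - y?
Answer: 865/74 ≈ 11.689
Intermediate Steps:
T(o, r) = o + 2*r
y = 97/74 (y = (-68 + 165)/74 = 97*(1/74) = 97/74 ≈ 1.3108)
T(-15, 14) - y = (-15 + 2*14) - 1*97/74 = (-15 + 28) - 97/74 = 13 - 97/74 = 865/74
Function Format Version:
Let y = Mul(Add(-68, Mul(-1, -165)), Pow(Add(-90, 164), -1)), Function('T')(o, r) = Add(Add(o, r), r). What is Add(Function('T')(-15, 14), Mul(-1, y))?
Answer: Rational(865, 74) ≈ 11.689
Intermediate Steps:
Function('T')(o, r) = Add(o, Mul(2, r))
y = Rational(97, 74) (y = Mul(Add(-68, 165), Pow(74, -1)) = Mul(97, Rational(1, 74)) = Rational(97, 74) ≈ 1.3108)
Add(Function('T')(-15, 14), Mul(-1, y)) = Add(Add(-15, Mul(2, 14)), Mul(-1, Rational(97, 74))) = Add(Add(-15, 28), Rational(-97, 74)) = Add(13, Rational(-97, 74)) = Rational(865, 74)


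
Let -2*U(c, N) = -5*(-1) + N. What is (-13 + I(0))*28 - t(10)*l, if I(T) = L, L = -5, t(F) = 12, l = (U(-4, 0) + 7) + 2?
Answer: -582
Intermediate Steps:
U(c, N) = -5/2 - N/2 (U(c, N) = -(-5*(-1) + N)/2 = -(5 + N)/2 = -5/2 - N/2)
l = 13/2 (l = ((-5/2 - ½*0) + 7) + 2 = ((-5/2 + 0) + 7) + 2 = (-5/2 + 7) + 2 = 9/2 + 2 = 13/2 ≈ 6.5000)
I(T) = -5
(-13 + I(0))*28 - t(10)*l = (-13 - 5)*28 - 12*13/2 = -18*28 - 1*78 = -504 - 78 = -582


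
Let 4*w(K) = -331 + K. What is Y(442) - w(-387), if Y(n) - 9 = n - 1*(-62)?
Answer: 1385/2 ≈ 692.50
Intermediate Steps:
Y(n) = 71 + n (Y(n) = 9 + (n - 1*(-62)) = 9 + (n + 62) = 9 + (62 + n) = 71 + n)
w(K) = -331/4 + K/4 (w(K) = (-331 + K)/4 = -331/4 + K/4)
Y(442) - w(-387) = (71 + 442) - (-331/4 + (1/4)*(-387)) = 513 - (-331/4 - 387/4) = 513 - 1*(-359/2) = 513 + 359/2 = 1385/2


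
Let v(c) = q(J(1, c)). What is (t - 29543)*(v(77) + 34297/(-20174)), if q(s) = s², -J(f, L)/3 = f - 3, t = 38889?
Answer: 3233561791/10087 ≈ 3.2057e+5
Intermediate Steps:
J(f, L) = 9 - 3*f (J(f, L) = -3*(f - 3) = -3*(-3 + f) = 9 - 3*f)
v(c) = 36 (v(c) = (9 - 3*1)² = (9 - 3)² = 6² = 36)
(t - 29543)*(v(77) + 34297/(-20174)) = (38889 - 29543)*(36 + 34297/(-20174)) = 9346*(36 + 34297*(-1/20174)) = 9346*(36 - 34297/20174) = 9346*(691967/20174) = 3233561791/10087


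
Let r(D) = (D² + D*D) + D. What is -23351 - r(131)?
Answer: -57804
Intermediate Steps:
r(D) = D + 2*D² (r(D) = (D² + D²) + D = 2*D² + D = D + 2*D²)
-23351 - r(131) = -23351 - 131*(1 + 2*131) = -23351 - 131*(1 + 262) = -23351 - 131*263 = -23351 - 1*34453 = -23351 - 34453 = -57804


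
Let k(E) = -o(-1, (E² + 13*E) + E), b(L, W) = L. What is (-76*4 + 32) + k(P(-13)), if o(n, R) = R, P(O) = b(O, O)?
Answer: -259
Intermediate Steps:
P(O) = O
k(E) = -E² - 14*E (k(E) = -((E² + 13*E) + E) = -(E² + 14*E) = -E² - 14*E)
(-76*4 + 32) + k(P(-13)) = (-76*4 + 32) - 1*(-13)*(14 - 13) = (-304 + 32) - 1*(-13)*1 = -272 + 13 = -259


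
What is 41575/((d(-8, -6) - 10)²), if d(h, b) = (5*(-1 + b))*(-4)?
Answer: 1663/676 ≈ 2.4601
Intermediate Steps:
d(h, b) = 20 - 20*b (d(h, b) = (-5 + 5*b)*(-4) = 20 - 20*b)
41575/((d(-8, -6) - 10)²) = 41575/(((20 - 20*(-6)) - 10)²) = 41575/(((20 + 120) - 10)²) = 41575/((140 - 10)²) = 41575/(130²) = 41575/16900 = 41575*(1/16900) = 1663/676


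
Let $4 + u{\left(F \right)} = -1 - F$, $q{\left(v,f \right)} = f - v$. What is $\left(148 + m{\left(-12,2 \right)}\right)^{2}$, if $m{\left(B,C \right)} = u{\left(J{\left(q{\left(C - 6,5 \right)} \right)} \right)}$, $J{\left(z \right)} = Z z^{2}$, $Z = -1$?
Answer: $50176$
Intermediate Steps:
$J{\left(z \right)} = - z^{2}$
$u{\left(F \right)} = -5 - F$ ($u{\left(F \right)} = -4 - \left(1 + F\right) = -5 - F$)
$m{\left(B,C \right)} = -5 + \left(11 - C\right)^{2}$ ($m{\left(B,C \right)} = -5 - - \left(5 - \left(C - 6\right)\right)^{2} = -5 - - \left(5 - \left(-6 + C\right)\right)^{2} = -5 - - \left(11 - C\right)^{2} = -5 + \left(11 - C\right)^{2}$)
$\left(148 + m{\left(-12,2 \right)}\right)^{2} = \left(148 - \left(5 - \left(-11 + 2\right)^{2}\right)\right)^{2} = \left(148 - \left(5 - \left(-9\right)^{2}\right)\right)^{2} = \left(148 + \left(-5 + 81\right)\right)^{2} = \left(148 + 76\right)^{2} = 224^{2} = 50176$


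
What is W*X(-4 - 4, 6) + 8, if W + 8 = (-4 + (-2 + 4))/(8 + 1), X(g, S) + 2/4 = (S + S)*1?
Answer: -779/9 ≈ -86.556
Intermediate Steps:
X(g, S) = -½ + 2*S (X(g, S) = -½ + (S + S)*1 = -½ + (2*S)*1 = -½ + 2*S)
W = -74/9 (W = -8 + (-4 + (-2 + 4))/(8 + 1) = -8 + (-4 + 2)/9 = -8 - 2*⅑ = -8 - 2/9 = -74/9 ≈ -8.2222)
W*X(-4 - 4, 6) + 8 = -74*(-½ + 2*6)/9 + 8 = -74*(-½ + 12)/9 + 8 = -74/9*23/2 + 8 = -851/9 + 8 = -779/9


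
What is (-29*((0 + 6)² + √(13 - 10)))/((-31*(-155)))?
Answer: -1044/4805 - 29*√3/4805 ≈ -0.22773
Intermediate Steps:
(-29*((0 + 6)² + √(13 - 10)))/((-31*(-155))) = -29*(6² + √3)/4805 = -29*(36 + √3)*(1/4805) = (-1044 - 29*√3)*(1/4805) = -1044/4805 - 29*√3/4805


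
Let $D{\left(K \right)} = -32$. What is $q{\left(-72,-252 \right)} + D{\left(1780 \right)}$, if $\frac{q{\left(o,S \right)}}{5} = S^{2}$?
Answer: $317488$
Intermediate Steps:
$q{\left(o,S \right)} = 5 S^{2}$
$q{\left(-72,-252 \right)} + D{\left(1780 \right)} = 5 \left(-252\right)^{2} - 32 = 5 \cdot 63504 - 32 = 317520 - 32 = 317488$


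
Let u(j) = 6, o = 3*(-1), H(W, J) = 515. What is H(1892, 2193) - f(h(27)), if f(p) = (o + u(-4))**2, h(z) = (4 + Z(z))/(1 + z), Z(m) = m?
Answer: 506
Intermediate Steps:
o = -3
h(z) = (4 + z)/(1 + z)
f(p) = 9 (f(p) = (-3 + 6)**2 = 3**2 = 9)
H(1892, 2193) - f(h(27)) = 515 - 1*9 = 515 - 9 = 506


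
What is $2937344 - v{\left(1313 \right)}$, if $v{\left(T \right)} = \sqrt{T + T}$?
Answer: $2937344 - \sqrt{2626} \approx 2.9373 \cdot 10^{6}$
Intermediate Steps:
$v{\left(T \right)} = \sqrt{2} \sqrt{T}$ ($v{\left(T \right)} = \sqrt{2 T} = \sqrt{2} \sqrt{T}$)
$2937344 - v{\left(1313 \right)} = 2937344 - \sqrt{2} \sqrt{1313} = 2937344 - \sqrt{2626}$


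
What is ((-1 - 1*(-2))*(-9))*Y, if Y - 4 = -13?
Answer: 81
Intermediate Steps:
Y = -9 (Y = 4 - 13 = -9)
((-1 - 1*(-2))*(-9))*Y = ((-1 - 1*(-2))*(-9))*(-9) = ((-1 + 2)*(-9))*(-9) = (1*(-9))*(-9) = -9*(-9) = 81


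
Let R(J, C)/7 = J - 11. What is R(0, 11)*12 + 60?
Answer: -864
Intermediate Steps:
R(J, C) = -77 + 7*J (R(J, C) = 7*(J - 11) = 7*(-11 + J) = -77 + 7*J)
R(0, 11)*12 + 60 = (-77 + 7*0)*12 + 60 = (-77 + 0)*12 + 60 = -77*12 + 60 = -924 + 60 = -864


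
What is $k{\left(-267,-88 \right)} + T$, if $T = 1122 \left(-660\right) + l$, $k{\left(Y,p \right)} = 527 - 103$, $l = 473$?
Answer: $-739623$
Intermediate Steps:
$k{\left(Y,p \right)} = 424$ ($k{\left(Y,p \right)} = 527 - 103 = 424$)
$T = -740047$ ($T = 1122 \left(-660\right) + 473 = -740520 + 473 = -740047$)
$k{\left(-267,-88 \right)} + T = 424 - 740047 = -739623$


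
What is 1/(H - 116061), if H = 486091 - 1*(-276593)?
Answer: 1/646623 ≈ 1.5465e-6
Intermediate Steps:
H = 762684 (H = 486091 + 276593 = 762684)
1/(H - 116061) = 1/(762684 - 116061) = 1/646623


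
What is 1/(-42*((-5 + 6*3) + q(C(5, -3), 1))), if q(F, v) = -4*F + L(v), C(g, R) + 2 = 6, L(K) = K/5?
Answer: 5/588 ≈ 0.0085034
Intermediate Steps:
L(K) = K/5 (L(K) = K*(⅕) = K/5)
C(g, R) = 4 (C(g, R) = -2 + 6 = 4)
q(F, v) = -4*F + v/5
1/(-42*((-5 + 6*3) + q(C(5, -3), 1))) = 1/(-42*((-5 + 6*3) + (-4*4 + (⅕)*1))) = 1/(-42*((-5 + 18) + (-16 + ⅕))) = 1/(-42*(13 - 79/5)) = 1/(-42*(-14/5)) = 1/(588/5) = 5/588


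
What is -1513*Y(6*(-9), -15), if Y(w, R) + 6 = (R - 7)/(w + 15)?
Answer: 320756/39 ≈ 8224.5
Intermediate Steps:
Y(w, R) = -6 + (-7 + R)/(15 + w) (Y(w, R) = -6 + (R - 7)/(w + 15) = -6 + (-7 + R)/(15 + w))
-1513*Y(6*(-9), -15) = -1513*(-97 - 15 - 36*(-9))/(15 + 6*(-9)) = -1513*(-97 - 15 - 6*(-54))/(15 - 54) = -1513*(-97 - 15 + 324)/(-39) = -(-1513)*212/39 = -1513*(-212/39) = 320756/39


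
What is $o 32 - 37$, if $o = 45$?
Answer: $1403$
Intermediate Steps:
$o 32 - 37 = 45 \cdot 32 - 37 = 1440 - 37 = 1403$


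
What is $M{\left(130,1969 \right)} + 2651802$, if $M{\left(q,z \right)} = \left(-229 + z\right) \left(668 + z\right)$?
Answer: $7240182$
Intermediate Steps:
$M{\left(130,1969 \right)} + 2651802 = \left(-152972 + 1969^{2} + 439 \cdot 1969\right) + 2651802 = \left(-152972 + 3876961 + 864391\right) + 2651802 = 4588380 + 2651802 = 7240182$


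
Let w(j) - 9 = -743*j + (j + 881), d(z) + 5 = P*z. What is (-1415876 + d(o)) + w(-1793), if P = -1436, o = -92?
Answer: 47527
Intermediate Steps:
d(z) = -5 - 1436*z
w(j) = 890 - 742*j (w(j) = 9 + (-743*j + (j + 881)) = 9 + (-743*j + (881 + j)) = 9 + (881 - 742*j) = 890 - 742*j)
(-1415876 + d(o)) + w(-1793) = (-1415876 + (-5 - 1436*(-92))) + (890 - 742*(-1793)) = (-1415876 + (-5 + 132112)) + (890 + 1330406) = (-1415876 + 132107) + 1331296 = -1283769 + 1331296 = 47527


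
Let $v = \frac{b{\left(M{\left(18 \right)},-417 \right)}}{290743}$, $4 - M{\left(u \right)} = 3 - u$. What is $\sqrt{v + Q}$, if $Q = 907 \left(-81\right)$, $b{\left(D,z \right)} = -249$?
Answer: $\frac{i \sqrt{6210275198758890}}{290743} \approx 271.05 i$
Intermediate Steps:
$M{\left(u \right)} = 1 + u$ ($M{\left(u \right)} = 4 - \left(3 - u\right) = 4 + \left(-3 + u\right) = 1 + u$)
$v = - \frac{249}{290743} \approx -0.00085643$
$Q = -73467$
$\sqrt{v + Q} = \sqrt{- \frac{249}{290743} - 73467} = \sqrt{- \frac{21360016230}{290743}} = \frac{i \sqrt{6210275198758890}}{290743}$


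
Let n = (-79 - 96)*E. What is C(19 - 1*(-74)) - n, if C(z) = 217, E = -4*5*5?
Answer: -17283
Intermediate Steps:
E = -100 (E = -20*5 = -100)
n = 17500 (n = (-79 - 96)*(-100) = -175*(-100) = 17500)
C(19 - 1*(-74)) - n = 217 - 1*17500 = 217 - 17500 = -17283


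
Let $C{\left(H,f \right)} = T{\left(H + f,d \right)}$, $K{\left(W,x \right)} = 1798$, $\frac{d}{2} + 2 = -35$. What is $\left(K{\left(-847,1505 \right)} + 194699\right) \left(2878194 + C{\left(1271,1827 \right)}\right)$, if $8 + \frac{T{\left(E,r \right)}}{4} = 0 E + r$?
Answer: $565492035402$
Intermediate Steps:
$d = -74$ ($d = -4 + 2 \left(-35\right) = -4 - 70 = -74$)
$T{\left(E,r \right)} = -32 + 4 r$ ($T{\left(E,r \right)} = -32 + 4 \left(0 E + r\right) = -32 + 4 \left(0 + r\right) = -32 + 4 r$)
$C{\left(H,f \right)} = -328$ ($C{\left(H,f \right)} = -32 + 4 \left(-74\right) = -32 - 296 = -328$)
$\left(K{\left(-847,1505 \right)} + 194699\right) \left(2878194 + C{\left(1271,1827 \right)}\right) = \left(1798 + 194699\right) \left(2878194 - 328\right) = 196497 \cdot 2877866 = 565492035402$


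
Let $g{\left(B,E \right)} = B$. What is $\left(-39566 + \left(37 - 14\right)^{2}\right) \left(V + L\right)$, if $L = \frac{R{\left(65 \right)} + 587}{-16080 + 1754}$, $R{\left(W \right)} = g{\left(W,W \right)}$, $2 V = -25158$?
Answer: $\frac{3517378254011}{7163} \approx 4.9105 \cdot 10^{8}$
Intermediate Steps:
$V = -12579$ ($V = \frac{1}{2} \left(-25158\right) = -12579$)
$R{\left(W \right)} = W$
$L = - \frac{326}{7163}$ ($L = \frac{65 + 587}{-16080 + 1754} = \frac{652}{-14326} = 652 \left(- \frac{1}{14326}\right) = - \frac{326}{7163} \approx -0.045512$)
$\left(-39566 + \left(37 - 14\right)^{2}\right) \left(V + L\right) = \left(-39566 + \left(37 - 14\right)^{2}\right) \left(-12579 - \frac{326}{7163}\right) = \left(-39566 + 23^{2}\right) \left(- \frac{90103703}{7163}\right) = \left(-39566 + 529\right) \left(- \frac{90103703}{7163}\right) = \left(-39037\right) \left(- \frac{90103703}{7163}\right) = \frac{3517378254011}{7163}$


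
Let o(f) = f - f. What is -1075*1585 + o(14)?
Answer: -1703875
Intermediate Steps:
o(f) = 0
-1075*1585 + o(14) = -1075*1585 + 0 = -1703875 + 0 = -1703875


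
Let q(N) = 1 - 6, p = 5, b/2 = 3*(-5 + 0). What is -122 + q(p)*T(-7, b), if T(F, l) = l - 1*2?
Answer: 38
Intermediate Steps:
b = -30 (b = 2*(3*(-5 + 0)) = 2*(3*(-5)) = 2*(-15) = -30)
T(F, l) = -2 + l (T(F, l) = l - 2 = -2 + l)
q(N) = -5
-122 + q(p)*T(-7, b) = -122 - 5*(-2 - 30) = -122 - 5*(-32) = -122 + 160 = 38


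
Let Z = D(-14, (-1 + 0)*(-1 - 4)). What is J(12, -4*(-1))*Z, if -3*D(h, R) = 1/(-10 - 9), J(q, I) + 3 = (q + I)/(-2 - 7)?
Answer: -43/513 ≈ -0.083821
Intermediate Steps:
J(q, I) = -3 - I/9 - q/9 (J(q, I) = -3 + (q + I)/(-2 - 7) = -3 + (I + q)/(-9) = -3 + (I + q)*(-⅑) = -3 + (-I/9 - q/9) = -3 - I/9 - q/9)
D(h, R) = 1/57 (D(h, R) = -1/(3*(-10 - 9)) = -⅓/(-19) = -⅓*(-1/19) = 1/57)
Z = 1/57 ≈ 0.017544
J(12, -4*(-1))*Z = (-3 - (-4)*(-1)/9 - ⅑*12)*(1/57) = (-3 - ⅑*4 - 4/3)*(1/57) = (-3 - 4/9 - 4/3)*(1/57) = -43/9*1/57 = -43/513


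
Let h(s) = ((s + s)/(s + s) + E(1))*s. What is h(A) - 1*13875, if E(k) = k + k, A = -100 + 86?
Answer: -13917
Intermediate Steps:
A = -14
E(k) = 2*k
h(s) = 3*s (h(s) = ((s + s)/(s + s) + 2*1)*s = ((2*s)/((2*s)) + 2)*s = ((2*s)*(1/(2*s)) + 2)*s = (1 + 2)*s = 3*s)
h(A) - 1*13875 = 3*(-14) - 1*13875 = -42 - 13875 = -13917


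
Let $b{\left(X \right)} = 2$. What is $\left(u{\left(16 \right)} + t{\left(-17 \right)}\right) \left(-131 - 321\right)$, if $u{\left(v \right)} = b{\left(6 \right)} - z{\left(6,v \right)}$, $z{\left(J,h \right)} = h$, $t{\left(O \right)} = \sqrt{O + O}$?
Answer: $6328 - 452 i \sqrt{34} \approx 6328.0 - 2635.6 i$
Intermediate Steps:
$t{\left(O \right)} = \sqrt{2} \sqrt{O}$ ($t{\left(O \right)} = \sqrt{2 O} = \sqrt{2} \sqrt{O}$)
$u{\left(v \right)} = 2 - v$
$\left(u{\left(16 \right)} + t{\left(-17 \right)}\right) \left(-131 - 321\right) = \left(\left(2 - 16\right) + \sqrt{2} \sqrt{-17}\right) \left(-131 - 321\right) = \left(\left(2 - 16\right) + \sqrt{2} i \sqrt{17}\right) \left(-131 - 321\right) = \left(-14 + i \sqrt{34}\right) \left(-452\right) = 6328 - 452 i \sqrt{34}$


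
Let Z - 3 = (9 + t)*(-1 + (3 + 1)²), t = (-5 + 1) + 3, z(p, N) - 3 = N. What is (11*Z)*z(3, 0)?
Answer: 4059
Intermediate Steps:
z(p, N) = 3 + N
t = -1 (t = -4 + 3 = -1)
Z = 123 (Z = 3 + (9 - 1)*(-1 + (3 + 1)²) = 3 + 8*(-1 + 4²) = 3 + 8*(-1 + 16) = 3 + 8*15 = 3 + 120 = 123)
(11*Z)*z(3, 0) = (11*123)*(3 + 0) = 1353*3 = 4059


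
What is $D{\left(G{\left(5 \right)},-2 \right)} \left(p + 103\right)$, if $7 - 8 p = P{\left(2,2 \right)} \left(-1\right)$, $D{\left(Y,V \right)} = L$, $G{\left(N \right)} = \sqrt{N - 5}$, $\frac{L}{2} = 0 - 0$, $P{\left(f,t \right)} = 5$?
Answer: $0$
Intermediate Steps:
$L = 0$ ($L = 2 \left(0 - 0\right) = 2 \left(0 + 0\right) = 2 \cdot 0 = 0$)
$G{\left(N \right)} = \sqrt{-5 + N}$
$D{\left(Y,V \right)} = 0$
$p = \frac{3}{2}$ ($p = \frac{7}{8} - \frac{5 \left(-1\right)}{8} = \frac{7}{8} - - \frac{5}{8} = \frac{7}{8} + \frac{5}{8} = \frac{3}{2} \approx 1.5$)
$D{\left(G{\left(5 \right)},-2 \right)} \left(p + 103\right) = 0 \left(\frac{3}{2} + 103\right) = 0 \cdot \frac{209}{2} = 0$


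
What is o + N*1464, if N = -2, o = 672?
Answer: -2256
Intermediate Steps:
o + N*1464 = 672 - 2*1464 = 672 - 2928 = -2256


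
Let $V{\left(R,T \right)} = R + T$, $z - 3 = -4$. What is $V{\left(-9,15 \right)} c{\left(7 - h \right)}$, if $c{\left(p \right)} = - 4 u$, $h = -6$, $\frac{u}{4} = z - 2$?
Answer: $288$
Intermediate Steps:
$z = -1$ ($z = 3 - 4 = -1$)
$u = -12$ ($u = 4 \left(-1 - 2\right) = 4 \left(-3\right) = -12$)
$c{\left(p \right)} = 48$ ($c{\left(p \right)} = \left(-4\right) \left(-12\right) = 48$)
$V{\left(-9,15 \right)} c{\left(7 - h \right)} = \left(-9 + 15\right) 48 = 6 \cdot 48 = 288$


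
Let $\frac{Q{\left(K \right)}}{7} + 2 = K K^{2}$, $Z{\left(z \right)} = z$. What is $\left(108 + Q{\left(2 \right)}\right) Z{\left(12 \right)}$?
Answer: $1800$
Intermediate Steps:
$Q{\left(K \right)} = -14 + 7 K^{3}$ ($Q{\left(K \right)} = -14 + 7 K K^{2} = -14 + 7 K^{3}$)
$\left(108 + Q{\left(2 \right)}\right) Z{\left(12 \right)} = \left(108 - \left(14 - 7 \cdot 2^{3}\right)\right) 12 = \left(108 + \left(-14 + 7 \cdot 8\right)\right) 12 = \left(108 + \left(-14 + 56\right)\right) 12 = \left(108 + 42\right) 12 = 150 \cdot 12 = 1800$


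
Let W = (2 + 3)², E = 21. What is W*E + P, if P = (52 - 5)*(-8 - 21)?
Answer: -838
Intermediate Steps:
P = -1363 (P = 47*(-29) = -1363)
W = 25 (W = 5² = 25)
W*E + P = 25*21 - 1363 = 525 - 1363 = -838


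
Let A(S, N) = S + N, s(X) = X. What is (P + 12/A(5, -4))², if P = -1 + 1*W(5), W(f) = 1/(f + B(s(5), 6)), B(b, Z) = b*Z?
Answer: 148996/1225 ≈ 121.63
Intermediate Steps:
A(S, N) = N + S
B(b, Z) = Z*b
W(f) = 1/(30 + f) (W(f) = 1/(f + 6*5) = 1/(f + 30) = 1/(30 + f))
P = -34/35 (P = -1 + 1/(30 + 5) = -1 + 1/35 = -34/35 ≈ -0.97143)
(P + 12/A(5, -4))² = (-34/35 + 12/(-4 + 5))² = (-34/35 + 12/1)² = (-34/35 + 12*1)² = (-34/35 + 12)² = (386/35)² = 148996/1225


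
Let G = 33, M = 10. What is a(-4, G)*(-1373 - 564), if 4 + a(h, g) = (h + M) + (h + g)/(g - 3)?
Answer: -172393/30 ≈ -5746.4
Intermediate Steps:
a(h, g) = 6 + h + (g + h)/(-3 + g) (a(h, g) = -4 + ((h + 10) + (h + g)/(g - 3)) = -4 + ((10 + h) + (g + h)/(-3 + g)) = -4 + (10 + h + (g + h)/(-3 + g)) = 6 + h + (g + h)/(-3 + g))
a(-4, G)*(-1373 - 564) = ((-18 - 2*(-4) + 7*33 + 33*(-4))/(-3 + 33))*(-1373 - 564) = ((-18 + 8 + 231 - 132)/30)*(-1937) = ((1/30)*89)*(-1937) = (89/30)*(-1937) = -172393/30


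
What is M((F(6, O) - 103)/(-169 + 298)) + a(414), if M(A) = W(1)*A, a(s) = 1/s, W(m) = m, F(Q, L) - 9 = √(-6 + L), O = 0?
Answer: -12929/17802 + I*√6/129 ≈ -0.72627 + 0.018988*I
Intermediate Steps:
F(Q, L) = 9 + √(-6 + L)
M(A) = A (M(A) = 1*A = A)
M((F(6, O) - 103)/(-169 + 298)) + a(414) = ((9 + √(-6 + 0)) - 103)/(-169 + 298) + 1/414 = ((9 + √(-6)) - 103)/129 + 1/414 = ((9 + I*√6) - 103)*(1/129) + 1/414 = (-94 + I*√6)*(1/129) + 1/414 = (-94/129 + I*√6/129) + 1/414 = -12929/17802 + I*√6/129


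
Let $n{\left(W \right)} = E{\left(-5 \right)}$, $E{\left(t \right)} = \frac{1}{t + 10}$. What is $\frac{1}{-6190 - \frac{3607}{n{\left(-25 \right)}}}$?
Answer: $- \frac{1}{24225} \approx -4.128 \cdot 10^{-5}$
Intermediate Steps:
$E{\left(t \right)} = \frac{1}{10 + t}$
$n{\left(W \right)} = \frac{1}{5}$ ($n{\left(W \right)} = \frac{1}{10 - 5} = \frac{1}{5}$)
$\frac{1}{-6190 - \frac{3607}{n{\left(-25 \right)}}} = \frac{1}{-6190 - 3607 \frac{1}{\frac{1}{5}}} = \frac{1}{-6190 - 18035} = \frac{1}{-24225} = - \frac{1}{24225}$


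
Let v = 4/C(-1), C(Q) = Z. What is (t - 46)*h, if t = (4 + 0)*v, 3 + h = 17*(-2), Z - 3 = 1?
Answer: 1554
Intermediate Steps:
Z = 4 (Z = 3 + 1 = 4)
C(Q) = 4
h = -37 (h = -3 + 17*(-2) = -3 - 34 = -37)
v = 1 (v = 4/4 = 4*(1/4) = 1)
t = 4 (t = (4 + 0)*1 = 4*1 = 4)
(t - 46)*h = (4 - 46)*(-37) = -42*(-37) = 1554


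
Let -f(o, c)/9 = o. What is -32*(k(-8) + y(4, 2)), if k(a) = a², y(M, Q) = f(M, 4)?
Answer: -896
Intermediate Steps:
f(o, c) = -9*o
y(M, Q) = -9*M
-32*(k(-8) + y(4, 2)) = -32*((-8)² - 9*4) = -32*(64 - 36) = -32*28 = -896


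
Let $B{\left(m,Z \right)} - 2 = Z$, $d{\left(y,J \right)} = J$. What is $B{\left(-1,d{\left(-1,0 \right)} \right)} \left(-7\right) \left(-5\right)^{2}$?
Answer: $-350$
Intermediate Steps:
$B{\left(m,Z \right)} = 2 + Z$
$B{\left(-1,d{\left(-1,0 \right)} \right)} \left(-7\right) \left(-5\right)^{2} = \left(2 + 0\right) \left(-7\right) \left(-5\right)^{2} = 2 \left(-7\right) 25 = \left(-14\right) 25 = -350$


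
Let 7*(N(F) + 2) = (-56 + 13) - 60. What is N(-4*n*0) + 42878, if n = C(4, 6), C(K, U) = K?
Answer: 300029/7 ≈ 42861.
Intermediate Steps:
n = 4
N(F) = -117/7 (N(F) = -2 + ((-56 + 13) - 60)/7 = -2 + (-43 - 60)/7 = -2 + (1/7)*(-103) = -2 - 103/7 = -117/7)
N(-4*n*0) + 42878 = -117/7 + 42878 = 300029/7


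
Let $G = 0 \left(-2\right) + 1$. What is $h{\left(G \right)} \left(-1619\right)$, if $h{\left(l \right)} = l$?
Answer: $-1619$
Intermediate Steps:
$G = 1$ ($G = 0 + 1 = 1$)
$h{\left(G \right)} \left(-1619\right) = 1 \left(-1619\right) = -1619$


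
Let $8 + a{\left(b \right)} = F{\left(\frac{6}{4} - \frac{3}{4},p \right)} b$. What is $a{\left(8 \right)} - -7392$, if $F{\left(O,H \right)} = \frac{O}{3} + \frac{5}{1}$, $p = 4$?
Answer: $7426$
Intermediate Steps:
$F{\left(O,H \right)} = 5 + \frac{O}{3}$ ($F{\left(O,H \right)} = O \frac{1}{3} + 5 \cdot 1 = \frac{O}{3} + 5 = 5 + \frac{O}{3}$)
$a{\left(b \right)} = -8 + \frac{21 b}{4}$ ($a{\left(b \right)} = -8 + \left(5 + \frac{\frac{6}{4} - \frac{3}{4}}{3}\right) b = -8 + \left(5 + \frac{6 \cdot \frac{1}{4} - \frac{3}{4}}{3}\right) b = -8 + \left(5 + \frac{\frac{3}{2} - \frac{3}{4}}{3}\right) b = -8 + \left(5 + \frac{1}{3} \cdot \frac{3}{4}\right) b = -8 + \left(5 + \frac{1}{4}\right) b = -8 + \frac{21 b}{4}$)
$a{\left(8 \right)} - -7392 = \left(-8 + \frac{21}{4} \cdot 8\right) - -7392 = \left(-8 + 42\right) + 7392 = 34 + 7392 = 7426$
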